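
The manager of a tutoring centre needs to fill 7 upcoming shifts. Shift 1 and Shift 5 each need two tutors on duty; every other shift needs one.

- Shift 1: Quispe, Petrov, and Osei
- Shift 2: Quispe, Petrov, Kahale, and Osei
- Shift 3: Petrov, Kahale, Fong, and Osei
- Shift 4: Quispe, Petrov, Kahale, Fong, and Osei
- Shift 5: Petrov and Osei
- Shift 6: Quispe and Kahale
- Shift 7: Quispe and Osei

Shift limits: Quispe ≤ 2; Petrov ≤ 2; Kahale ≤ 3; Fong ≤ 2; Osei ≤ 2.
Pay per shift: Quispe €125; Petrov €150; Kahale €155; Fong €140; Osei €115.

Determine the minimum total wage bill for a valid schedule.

€1215

Shift 5 can only be covered by Petrov and Osei, so that assignment is forced.
Picking the cheapest available tutor for each shift independently would cost €1090, but that ignores the shift limits.
An optimal schedule: Shift 1→Quispe+Petrov, Shift 2→Kahale, Shift 3→Fong, Shift 4→Fong, Shift 5→Osei+Petrov, Shift 6→Quispe, Shift 7→Osei.
Total: 125 + 150 + 155 + 140 + 140 + 115 + 150 + 125 + 115 = €1215.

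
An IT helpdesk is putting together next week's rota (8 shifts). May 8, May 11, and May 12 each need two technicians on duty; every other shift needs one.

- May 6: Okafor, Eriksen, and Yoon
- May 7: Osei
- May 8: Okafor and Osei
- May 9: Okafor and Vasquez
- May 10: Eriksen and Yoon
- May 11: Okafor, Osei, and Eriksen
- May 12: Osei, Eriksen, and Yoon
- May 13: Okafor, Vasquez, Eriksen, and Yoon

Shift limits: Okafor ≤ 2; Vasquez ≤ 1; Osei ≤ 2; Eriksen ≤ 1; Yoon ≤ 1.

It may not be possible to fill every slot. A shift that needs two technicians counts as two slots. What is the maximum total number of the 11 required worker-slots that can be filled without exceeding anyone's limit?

Total capacity across all technicians is 2+1+2+1+1 = 7, and 11 slots are needed, so at most 7 can be filled.
An assignment achieving 7: May 6→Yoon, May 7→Osei, May 8→Okafor+Osei, May 9→Okafor, May 10→Eriksen, May 13→Vasquez.
Loads: Okafor 2/2, Vasquez 1/1, Osei 2/2, Eriksen 1/1, Yoon 1/1.

7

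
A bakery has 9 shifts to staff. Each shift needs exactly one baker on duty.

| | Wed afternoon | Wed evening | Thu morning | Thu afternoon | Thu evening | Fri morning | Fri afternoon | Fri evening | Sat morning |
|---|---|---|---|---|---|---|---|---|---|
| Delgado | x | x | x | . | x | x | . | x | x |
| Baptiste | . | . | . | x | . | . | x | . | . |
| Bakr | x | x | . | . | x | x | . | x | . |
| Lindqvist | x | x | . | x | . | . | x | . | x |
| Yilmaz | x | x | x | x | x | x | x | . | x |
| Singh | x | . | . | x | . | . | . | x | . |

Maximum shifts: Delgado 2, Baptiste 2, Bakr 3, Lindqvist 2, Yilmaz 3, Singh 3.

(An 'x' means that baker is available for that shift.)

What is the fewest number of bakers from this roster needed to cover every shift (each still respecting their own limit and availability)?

9 slots to fill and no one can take more than 3, so at least ⌈9/3⌉ = 3 bakers are needed.
Bakr, Yilmaz, and Singh alone can cover everything: Wed afternoon→Singh, Wed evening→Bakr, Thu morning→Yilmaz, Thu afternoon→Singh, Thu evening→Bakr, Fri morning→Bakr, Fri afternoon→Yilmaz, Fri evening→Singh, Sat morning→Yilmaz.

3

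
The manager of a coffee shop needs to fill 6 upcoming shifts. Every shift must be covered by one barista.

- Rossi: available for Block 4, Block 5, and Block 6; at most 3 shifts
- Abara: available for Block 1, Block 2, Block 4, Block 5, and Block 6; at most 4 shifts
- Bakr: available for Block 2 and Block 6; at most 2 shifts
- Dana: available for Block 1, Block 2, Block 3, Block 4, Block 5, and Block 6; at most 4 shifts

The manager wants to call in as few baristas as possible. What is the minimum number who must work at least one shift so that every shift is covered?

6 slots to fill and no one can take more than 4, so at least ⌈6/4⌉ = 2 baristas are needed.
Rossi and Dana alone can cover everything: Block 1→Dana, Block 2→Dana, Block 3→Dana, Block 4→Rossi, Block 5→Rossi, Block 6→Rossi.

2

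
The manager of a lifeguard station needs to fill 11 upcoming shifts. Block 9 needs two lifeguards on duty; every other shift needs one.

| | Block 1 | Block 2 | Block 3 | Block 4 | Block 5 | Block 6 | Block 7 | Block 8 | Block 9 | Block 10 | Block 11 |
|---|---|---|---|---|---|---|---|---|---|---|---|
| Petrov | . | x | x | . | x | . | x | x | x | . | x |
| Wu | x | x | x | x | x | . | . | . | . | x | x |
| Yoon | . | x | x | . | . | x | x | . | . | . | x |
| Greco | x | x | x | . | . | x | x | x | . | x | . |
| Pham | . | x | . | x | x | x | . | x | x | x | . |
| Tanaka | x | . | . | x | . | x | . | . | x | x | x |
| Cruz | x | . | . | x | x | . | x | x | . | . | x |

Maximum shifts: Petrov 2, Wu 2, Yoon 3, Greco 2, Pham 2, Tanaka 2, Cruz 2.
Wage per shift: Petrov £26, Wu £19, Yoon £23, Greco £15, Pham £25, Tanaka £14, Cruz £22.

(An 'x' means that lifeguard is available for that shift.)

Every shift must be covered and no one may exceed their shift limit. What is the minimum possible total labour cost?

Picking the cheapest available lifeguard for each shift independently would cost £188, but that ignores the shift limits.
An optimal schedule: Block 1→Tanaka, Block 2→Yoon, Block 3→Greco, Block 4→Wu, Block 5→Wu, Block 6→Yoon, Block 7→Cruz, Block 8→Cruz, Block 9→Tanaka+Pham, Block 10→Greco, Block 11→Yoon.
Total: 14 + 23 + 15 + 19 + 19 + 23 + 22 + 22 + 14 + 25 + 15 + 23 = £234.

£234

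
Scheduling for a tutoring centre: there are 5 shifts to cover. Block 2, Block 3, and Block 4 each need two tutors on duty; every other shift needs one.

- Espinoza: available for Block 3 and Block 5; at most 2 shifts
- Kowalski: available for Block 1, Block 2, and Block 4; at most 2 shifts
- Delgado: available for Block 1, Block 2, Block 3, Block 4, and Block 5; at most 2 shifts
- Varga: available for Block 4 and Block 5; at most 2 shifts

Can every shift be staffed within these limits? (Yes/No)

No

Total capacity is 8 and 8 slots are needed, so capacity alone doesn't rule it out.
Shifts {Block 1, Block 2, Block 3, Block 4} need 7 worker-slots in total, but the tutors available for any of those shifts (Espinoza, Kowalski, Delgado, and Varga) can supply at most 6 among them. So no valid schedule exists.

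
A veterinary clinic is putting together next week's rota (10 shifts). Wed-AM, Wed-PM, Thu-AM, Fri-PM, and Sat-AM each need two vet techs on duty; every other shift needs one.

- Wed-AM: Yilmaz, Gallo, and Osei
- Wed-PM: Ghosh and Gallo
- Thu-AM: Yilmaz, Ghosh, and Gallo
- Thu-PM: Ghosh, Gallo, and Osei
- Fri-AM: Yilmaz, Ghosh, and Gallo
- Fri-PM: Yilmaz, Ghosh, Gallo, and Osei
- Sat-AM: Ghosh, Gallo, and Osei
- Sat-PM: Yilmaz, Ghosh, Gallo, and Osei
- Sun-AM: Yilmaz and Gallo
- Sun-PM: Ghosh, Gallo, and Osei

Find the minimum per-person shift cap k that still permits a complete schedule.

With 4 vet techs and 15 worker-slots to fill, someone must work at least ⌈15/4⌉ = 4 shifts, so k ≥ 4.
k = 4 works: Wed-AM→Yilmaz+Gallo, Wed-PM→Ghosh+Gallo, Thu-AM→Yilmaz+Ghosh, Thu-PM→Ghosh, Fri-AM→Yilmaz, Fri-PM→Gallo+Osei, Sat-AM→Ghosh+Gallo, Sat-PM→Osei, Sun-AM→Yilmaz, Sun-PM→Osei.
Loads: Yilmaz 4, Ghosh 4, Gallo 4, Osei 3 — all ≤ 4.

4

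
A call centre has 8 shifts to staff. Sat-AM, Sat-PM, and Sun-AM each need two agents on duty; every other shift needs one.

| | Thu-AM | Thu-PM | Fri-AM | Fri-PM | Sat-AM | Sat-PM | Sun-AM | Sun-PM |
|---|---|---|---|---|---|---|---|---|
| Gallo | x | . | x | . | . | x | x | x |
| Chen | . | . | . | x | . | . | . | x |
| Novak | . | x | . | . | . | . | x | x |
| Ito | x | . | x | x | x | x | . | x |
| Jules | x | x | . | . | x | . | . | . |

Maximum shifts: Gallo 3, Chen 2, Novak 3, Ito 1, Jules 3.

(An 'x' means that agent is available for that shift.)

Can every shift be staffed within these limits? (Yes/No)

Total capacity is 12 and 11 slots are needed, so capacity alone doesn't rule it out.
Shifts {Sat-AM, Sat-PM} need 4 worker-slots in total, but the agents available for any of those shifts (Gallo, Ito, and Jules) can supply at most 3 among them. So no valid schedule exists.

No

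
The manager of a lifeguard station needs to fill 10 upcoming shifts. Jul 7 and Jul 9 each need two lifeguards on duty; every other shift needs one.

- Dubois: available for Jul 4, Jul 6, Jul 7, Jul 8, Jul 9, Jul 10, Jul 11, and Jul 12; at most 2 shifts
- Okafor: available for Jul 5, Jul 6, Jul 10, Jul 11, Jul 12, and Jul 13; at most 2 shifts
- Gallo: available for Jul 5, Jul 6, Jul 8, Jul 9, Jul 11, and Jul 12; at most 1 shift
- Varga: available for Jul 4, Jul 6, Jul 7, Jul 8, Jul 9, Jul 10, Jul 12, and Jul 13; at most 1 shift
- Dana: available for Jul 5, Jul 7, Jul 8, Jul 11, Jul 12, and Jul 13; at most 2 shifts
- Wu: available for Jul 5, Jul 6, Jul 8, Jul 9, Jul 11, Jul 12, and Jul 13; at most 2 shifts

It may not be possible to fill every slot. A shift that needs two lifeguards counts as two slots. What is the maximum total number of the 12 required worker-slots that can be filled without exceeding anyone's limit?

Total capacity across all lifeguards is 2+2+1+1+2+2 = 10, and 12 slots are needed, so at most 10 can be filled.
An assignment achieving 10: Jul 4→Dubois, Jul 5→Okafor, Jul 6→Wu, Jul 7→Dubois+Varga, Jul 8→Dana, Jul 9→Gallo+Wu, Jul 10→Okafor, Jul 13→Dana.
Loads: Dubois 2/2, Okafor 2/2, Gallo 1/1, Varga 1/1, Dana 2/2, Wu 2/2.

10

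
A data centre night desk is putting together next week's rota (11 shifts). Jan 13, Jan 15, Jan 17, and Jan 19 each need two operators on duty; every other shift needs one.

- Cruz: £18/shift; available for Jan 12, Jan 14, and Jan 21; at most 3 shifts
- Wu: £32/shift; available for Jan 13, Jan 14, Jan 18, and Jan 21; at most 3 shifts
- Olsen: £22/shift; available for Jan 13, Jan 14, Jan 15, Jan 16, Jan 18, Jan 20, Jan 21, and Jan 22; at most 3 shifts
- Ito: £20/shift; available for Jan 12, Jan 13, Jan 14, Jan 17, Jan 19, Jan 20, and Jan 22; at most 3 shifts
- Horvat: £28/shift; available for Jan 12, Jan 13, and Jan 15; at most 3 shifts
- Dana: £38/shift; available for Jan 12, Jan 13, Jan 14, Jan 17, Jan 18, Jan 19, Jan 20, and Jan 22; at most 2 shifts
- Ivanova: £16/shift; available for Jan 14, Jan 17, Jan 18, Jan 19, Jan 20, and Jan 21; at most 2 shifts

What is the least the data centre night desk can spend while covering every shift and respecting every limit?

Jan 15 can only be covered by Olsen and Horvat, so that assignment is forced.
Jan 16 can only be covered by Olsen, so that assignment is forced.
Picking the cheapest available operator for each shift independently would cost £288, but that ignores the shift limits.
An optimal schedule: Jan 12→Cruz, Jan 13→Horvat+Wu, Jan 14→Cruz, Jan 15→Olsen+Horvat, Jan 16→Olsen, Jan 17→Ivanova+Ito, Jan 18→Wu, Jan 19→Ivanova+Ito, Jan 20→Olsen, Jan 21→Cruz, Jan 22→Ito.
Total: 18 + 28 + 32 + 18 + 22 + 28 + 22 + 16 + 20 + 32 + 16 + 20 + 22 + 18 + 20 = £332.

£332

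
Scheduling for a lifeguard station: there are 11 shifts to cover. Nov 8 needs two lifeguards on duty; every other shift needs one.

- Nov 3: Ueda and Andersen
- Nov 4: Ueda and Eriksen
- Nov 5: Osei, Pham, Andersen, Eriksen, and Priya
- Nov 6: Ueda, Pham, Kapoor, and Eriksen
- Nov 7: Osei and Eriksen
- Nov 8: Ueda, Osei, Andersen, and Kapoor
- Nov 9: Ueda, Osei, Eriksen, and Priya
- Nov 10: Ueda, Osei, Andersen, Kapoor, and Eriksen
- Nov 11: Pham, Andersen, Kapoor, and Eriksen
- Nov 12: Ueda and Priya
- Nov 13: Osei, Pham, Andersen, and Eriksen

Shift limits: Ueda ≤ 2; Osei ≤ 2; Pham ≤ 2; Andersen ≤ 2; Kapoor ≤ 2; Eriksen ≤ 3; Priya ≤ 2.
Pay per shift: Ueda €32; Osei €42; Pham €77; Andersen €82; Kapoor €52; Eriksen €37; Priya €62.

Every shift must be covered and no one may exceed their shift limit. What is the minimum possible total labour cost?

€564

Picking the cheapest available lifeguard for each shift independently would cost €414, but that ignores the shift limits.
An optimal schedule: Nov 3→Ueda, Nov 4→Ueda, Nov 5→Priya, Nov 6→Eriksen, Nov 7→Eriksen, Nov 8→Osei+Kapoor, Nov 9→Eriksen, Nov 10→Osei, Nov 11→Kapoor, Nov 12→Priya, Nov 13→Pham.
Total: 32 + 32 + 62 + 37 + 37 + 42 + 52 + 37 + 42 + 52 + 62 + 77 = €564.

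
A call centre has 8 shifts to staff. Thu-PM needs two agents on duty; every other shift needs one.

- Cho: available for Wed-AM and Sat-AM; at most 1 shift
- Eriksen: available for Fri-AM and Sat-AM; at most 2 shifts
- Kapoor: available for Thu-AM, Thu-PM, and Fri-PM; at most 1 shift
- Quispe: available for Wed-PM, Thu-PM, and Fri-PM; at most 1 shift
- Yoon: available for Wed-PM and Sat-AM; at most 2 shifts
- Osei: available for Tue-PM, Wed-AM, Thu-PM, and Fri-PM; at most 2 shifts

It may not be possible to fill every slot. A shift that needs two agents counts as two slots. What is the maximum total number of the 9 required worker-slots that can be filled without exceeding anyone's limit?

8

Total capacity across all agents is 1+2+1+1+2+2 = 9, and 9 slots are needed, so at most 9 can be filled.
Shifts {Tue-PM, Thu-AM, Thu-PM, Fri-PM} need 5 slots but only Kapoor, Quispe, and Osei are available for them, supplying at most 4 — so at least 1 slot must go unfilled.
An assignment achieving 8: Tue-PM→Osei, Wed-AM→Cho, Wed-PM→Yoon, Thu-AM→Kapoor, Thu-PM→Quispe+Osei, Fri-AM→Eriksen, Sat-AM→Eriksen.
Loads: Cho 1/1, Eriksen 2/2, Kapoor 1/1, Quispe 1/1, Yoon 1/2, Osei 2/2.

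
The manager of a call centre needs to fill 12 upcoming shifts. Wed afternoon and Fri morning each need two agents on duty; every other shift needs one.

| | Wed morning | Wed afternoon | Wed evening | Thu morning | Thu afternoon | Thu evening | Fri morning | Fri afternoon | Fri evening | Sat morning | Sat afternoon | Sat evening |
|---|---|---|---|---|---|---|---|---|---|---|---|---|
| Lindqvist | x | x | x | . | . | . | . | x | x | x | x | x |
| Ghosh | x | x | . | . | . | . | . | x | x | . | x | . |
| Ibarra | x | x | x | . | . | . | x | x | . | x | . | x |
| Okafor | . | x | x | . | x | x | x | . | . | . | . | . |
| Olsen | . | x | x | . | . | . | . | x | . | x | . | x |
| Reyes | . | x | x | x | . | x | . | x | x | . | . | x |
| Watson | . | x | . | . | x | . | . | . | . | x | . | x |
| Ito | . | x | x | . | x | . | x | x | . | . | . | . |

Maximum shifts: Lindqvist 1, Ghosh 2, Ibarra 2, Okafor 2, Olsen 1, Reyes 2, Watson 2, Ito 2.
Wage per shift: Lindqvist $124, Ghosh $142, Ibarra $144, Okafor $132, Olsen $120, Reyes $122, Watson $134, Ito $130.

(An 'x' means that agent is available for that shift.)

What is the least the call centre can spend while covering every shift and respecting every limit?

$1852

Thu morning can only be covered by Reyes, so that assignment is forced.
Picking the cheapest available agent for each shift independently would cost $1728, but that ignores the shift limits.
An optimal schedule: Wed morning→Ghosh, Wed afternoon→Watson+Ito, Wed evening→Olsen, Thu morning→Reyes, Thu afternoon→Okafor, Thu evening→Okafor, Fri morning→Ibarra+Ito, Fri afternoon→Reyes, Fri evening→Ghosh, Sat morning→Ibarra, Sat afternoon→Lindqvist, Sat evening→Watson.
Total: 142 + 134 + 130 + 120 + 122 + 132 + 132 + 144 + 130 + 122 + 142 + 144 + 124 + 134 = $1852.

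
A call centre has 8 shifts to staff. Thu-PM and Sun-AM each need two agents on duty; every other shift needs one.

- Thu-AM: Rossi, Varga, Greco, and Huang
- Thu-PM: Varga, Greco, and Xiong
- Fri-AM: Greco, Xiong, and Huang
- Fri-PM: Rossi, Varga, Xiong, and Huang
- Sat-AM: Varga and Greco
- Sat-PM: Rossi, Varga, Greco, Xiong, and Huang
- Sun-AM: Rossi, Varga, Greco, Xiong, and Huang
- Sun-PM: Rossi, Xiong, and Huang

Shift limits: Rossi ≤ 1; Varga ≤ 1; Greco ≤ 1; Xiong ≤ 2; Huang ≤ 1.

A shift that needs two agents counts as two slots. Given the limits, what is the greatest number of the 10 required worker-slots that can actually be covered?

Total capacity across all agents is 1+1+1+2+1 = 6, and 10 slots are needed, so at most 6 can be filled.
An assignment achieving 6: Thu-AM→Huang, Thu-PM→Greco+Xiong, Fri-AM→Xiong, Sat-AM→Varga, Sun-PM→Rossi.
Loads: Rossi 1/1, Varga 1/1, Greco 1/1, Xiong 2/2, Huang 1/1.

6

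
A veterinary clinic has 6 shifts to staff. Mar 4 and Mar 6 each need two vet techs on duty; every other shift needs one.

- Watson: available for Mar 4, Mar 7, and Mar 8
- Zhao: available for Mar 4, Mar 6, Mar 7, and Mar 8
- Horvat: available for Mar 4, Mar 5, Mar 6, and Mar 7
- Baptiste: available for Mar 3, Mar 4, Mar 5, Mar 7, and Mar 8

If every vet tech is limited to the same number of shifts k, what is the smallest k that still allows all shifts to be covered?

With 4 vet techs and 8 worker-slots to fill, someone must work at least ⌈8/4⌉ = 2 shifts, so k ≥ 2.
k = 2 works: Mar 3→Baptiste, Mar 4→Zhao+Baptiste, Mar 5→Horvat, Mar 6→Zhao+Horvat, Mar 7→Watson, Mar 8→Watson.
Loads: Watson 2, Zhao 2, Horvat 2, Baptiste 2 — all ≤ 2.

2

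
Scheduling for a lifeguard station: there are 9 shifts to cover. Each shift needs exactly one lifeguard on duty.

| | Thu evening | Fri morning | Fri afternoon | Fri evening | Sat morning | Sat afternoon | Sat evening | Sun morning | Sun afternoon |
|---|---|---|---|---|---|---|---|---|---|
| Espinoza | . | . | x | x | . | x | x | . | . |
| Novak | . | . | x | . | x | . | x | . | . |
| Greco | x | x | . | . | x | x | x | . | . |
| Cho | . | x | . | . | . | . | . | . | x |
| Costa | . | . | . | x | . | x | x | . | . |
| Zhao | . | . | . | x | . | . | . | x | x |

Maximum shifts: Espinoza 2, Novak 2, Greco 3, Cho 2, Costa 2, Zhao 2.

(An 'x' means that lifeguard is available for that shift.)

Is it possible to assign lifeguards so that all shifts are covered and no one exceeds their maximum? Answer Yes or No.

Yes

Thu evening can only be covered by Greco, so that assignment is forced.
Sun morning can only be covered by Zhao, so that assignment is forced.
One valid schedule: Thu evening→Greco, Fri morning→Greco, Fri afternoon→Espinoza, Fri evening→Espinoza, Sat morning→Novak, Sat afternoon→Greco, Sat evening→Novak, Sun morning→Zhao, Sun afternoon→Cho.
Loads: Espinoza 2/2, Novak 2/2, Greco 3/3, Cho 1/2, Costa 0/2, Zhao 1/2 — all within limits.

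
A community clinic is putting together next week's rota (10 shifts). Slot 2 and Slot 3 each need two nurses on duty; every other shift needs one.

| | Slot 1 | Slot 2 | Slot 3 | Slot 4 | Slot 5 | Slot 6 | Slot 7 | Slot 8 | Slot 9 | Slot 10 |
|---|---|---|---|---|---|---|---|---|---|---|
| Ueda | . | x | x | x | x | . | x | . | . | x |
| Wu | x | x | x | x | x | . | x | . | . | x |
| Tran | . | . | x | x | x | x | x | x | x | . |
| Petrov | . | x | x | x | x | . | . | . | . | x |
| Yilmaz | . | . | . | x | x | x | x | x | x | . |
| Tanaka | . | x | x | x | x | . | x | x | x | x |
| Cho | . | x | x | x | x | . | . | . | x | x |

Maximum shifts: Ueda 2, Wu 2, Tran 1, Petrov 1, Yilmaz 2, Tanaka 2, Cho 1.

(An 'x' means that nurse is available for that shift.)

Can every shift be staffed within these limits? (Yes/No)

No

Total capacity is 2+2+1+1+2+2+1 = 11 but 12 worker-slots are needed — infeasible.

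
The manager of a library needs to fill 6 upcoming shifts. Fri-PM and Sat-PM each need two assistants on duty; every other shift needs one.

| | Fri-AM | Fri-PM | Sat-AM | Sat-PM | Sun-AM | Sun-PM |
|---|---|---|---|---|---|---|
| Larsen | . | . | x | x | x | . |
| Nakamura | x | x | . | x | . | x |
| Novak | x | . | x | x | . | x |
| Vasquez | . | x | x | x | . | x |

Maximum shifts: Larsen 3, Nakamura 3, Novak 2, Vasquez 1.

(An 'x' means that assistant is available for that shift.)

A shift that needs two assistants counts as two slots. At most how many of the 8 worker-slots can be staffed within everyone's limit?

Total capacity across all assistants is 3+3+2+1 = 9, and 8 slots are needed, so at most 8 can be filled.
An assignment achieving 8: Fri-AM→Nakamura, Fri-PM→Nakamura+Vasquez, Sat-AM→Larsen, Sat-PM→Larsen+Novak, Sun-AM→Larsen, Sun-PM→Nakamura.
Loads: Larsen 3/3, Nakamura 3/3, Novak 1/2, Vasquez 1/1.

8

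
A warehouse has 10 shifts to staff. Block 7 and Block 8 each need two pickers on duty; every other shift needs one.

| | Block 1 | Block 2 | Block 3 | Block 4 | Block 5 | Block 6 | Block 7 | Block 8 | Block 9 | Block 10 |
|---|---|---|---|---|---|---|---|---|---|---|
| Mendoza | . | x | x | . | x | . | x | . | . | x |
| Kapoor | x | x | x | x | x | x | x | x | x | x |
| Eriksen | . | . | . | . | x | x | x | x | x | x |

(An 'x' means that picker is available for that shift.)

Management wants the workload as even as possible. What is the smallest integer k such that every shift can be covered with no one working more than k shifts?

With 3 pickers and 12 worker-slots to fill, someone must work at least ⌈12/3⌉ = 4 shifts, so k ≥ 4.
k = 4 works: Block 1→Kapoor, Block 2→Mendoza, Block 3→Mendoza, Block 4→Kapoor, Block 5→Mendoza, Block 6→Kapoor, Block 7→Mendoza+Eriksen, Block 8→Kapoor+Eriksen, Block 9→Eriksen, Block 10→Eriksen.
Loads: Mendoza 4, Kapoor 4, Eriksen 4 — all ≤ 4.

4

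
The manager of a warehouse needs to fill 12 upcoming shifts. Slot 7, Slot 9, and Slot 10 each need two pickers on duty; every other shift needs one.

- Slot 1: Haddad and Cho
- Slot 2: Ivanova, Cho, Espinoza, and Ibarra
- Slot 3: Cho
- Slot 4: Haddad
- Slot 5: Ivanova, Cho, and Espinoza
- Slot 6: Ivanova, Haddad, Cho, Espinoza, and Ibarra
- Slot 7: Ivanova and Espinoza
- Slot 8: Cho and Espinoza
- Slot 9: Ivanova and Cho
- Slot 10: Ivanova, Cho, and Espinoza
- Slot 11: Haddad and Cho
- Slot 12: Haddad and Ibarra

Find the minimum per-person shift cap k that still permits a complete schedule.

3

With 5 pickers and 15 worker-slots to fill, someone must work at least ⌈15/5⌉ = 3 shifts, so k ≥ 3.
k = 3 works: Slot 1→Haddad, Slot 2→Ibarra, Slot 3→Cho, Slot 4→Haddad, Slot 5→Espinoza, Slot 6→Ibarra, Slot 7→Ivanova+Espinoza, Slot 8→Cho, Slot 9→Ivanova+Cho, Slot 10→Ivanova+Espinoza, Slot 11→Haddad, Slot 12→Ibarra.
Loads: Ivanova 3, Haddad 3, Cho 3, Espinoza 3, Ibarra 3 — all ≤ 3.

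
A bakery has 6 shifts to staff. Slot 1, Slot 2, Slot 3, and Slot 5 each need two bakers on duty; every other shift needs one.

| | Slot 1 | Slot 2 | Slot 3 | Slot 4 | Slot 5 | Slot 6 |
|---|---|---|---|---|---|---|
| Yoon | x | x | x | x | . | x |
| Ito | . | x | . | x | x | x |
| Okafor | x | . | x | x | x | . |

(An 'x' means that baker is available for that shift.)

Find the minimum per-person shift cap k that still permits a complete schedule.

With 3 bakers and 10 worker-slots to fill, someone must work at least ⌈10/3⌉ = 4 shifts, so k ≥ 4.
k = 4 works: Slot 1→Yoon+Okafor, Slot 2→Yoon+Ito, Slot 3→Yoon+Okafor, Slot 4→Ito, Slot 5→Ito+Okafor, Slot 6→Yoon.
Loads: Yoon 4, Ito 3, Okafor 3 — all ≤ 4.

4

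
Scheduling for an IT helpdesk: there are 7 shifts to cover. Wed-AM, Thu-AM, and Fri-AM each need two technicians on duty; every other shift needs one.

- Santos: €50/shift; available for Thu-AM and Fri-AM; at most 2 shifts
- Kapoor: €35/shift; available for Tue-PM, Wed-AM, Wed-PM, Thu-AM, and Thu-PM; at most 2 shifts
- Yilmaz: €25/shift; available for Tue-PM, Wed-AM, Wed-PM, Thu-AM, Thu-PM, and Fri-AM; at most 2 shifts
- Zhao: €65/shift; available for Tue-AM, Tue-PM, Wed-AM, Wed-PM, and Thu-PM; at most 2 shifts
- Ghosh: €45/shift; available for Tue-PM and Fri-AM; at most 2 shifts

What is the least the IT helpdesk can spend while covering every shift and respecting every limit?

€440

Tue-AM can only be covered by Zhao, so that assignment is forced.
Picking the cheapest available technician for each shift independently would cost €330, but that ignores the shift limits.
An optimal schedule: Tue-AM→Zhao, Tue-PM→Ghosh, Wed-AM→Kapoor+Yilmaz, Wed-PM→Kapoor, Thu-AM→Santos+Yilmaz, Thu-PM→Zhao, Fri-AM→Santos+Ghosh.
Total: 65 + 45 + 35 + 25 + 35 + 50 + 25 + 65 + 50 + 45 = €440.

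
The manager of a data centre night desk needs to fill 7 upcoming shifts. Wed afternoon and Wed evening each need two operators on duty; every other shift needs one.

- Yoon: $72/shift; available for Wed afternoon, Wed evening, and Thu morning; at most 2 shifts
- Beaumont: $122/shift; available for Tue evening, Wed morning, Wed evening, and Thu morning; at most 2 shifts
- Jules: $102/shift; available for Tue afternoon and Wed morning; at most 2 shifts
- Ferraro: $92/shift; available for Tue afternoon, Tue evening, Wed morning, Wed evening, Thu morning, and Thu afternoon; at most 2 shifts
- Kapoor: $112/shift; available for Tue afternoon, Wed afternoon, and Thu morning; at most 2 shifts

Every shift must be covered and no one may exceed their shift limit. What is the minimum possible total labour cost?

$878

Wed afternoon can only be covered by Yoon and Kapoor, so that assignment is forced.
Thu afternoon can only be covered by Ferraro, so that assignment is forced.
Picking the cheapest available operator for each shift independently would cost $788, but that ignores the shift limits.
An optimal schedule: Tue afternoon→Jules, Tue evening→Ferraro, Wed morning→Jules, Wed afternoon→Yoon+Kapoor, Wed evening→Yoon+Beaumont, Thu morning→Kapoor, Thu afternoon→Ferraro.
Total: 102 + 92 + 102 + 72 + 112 + 72 + 122 + 112 + 92 = $878.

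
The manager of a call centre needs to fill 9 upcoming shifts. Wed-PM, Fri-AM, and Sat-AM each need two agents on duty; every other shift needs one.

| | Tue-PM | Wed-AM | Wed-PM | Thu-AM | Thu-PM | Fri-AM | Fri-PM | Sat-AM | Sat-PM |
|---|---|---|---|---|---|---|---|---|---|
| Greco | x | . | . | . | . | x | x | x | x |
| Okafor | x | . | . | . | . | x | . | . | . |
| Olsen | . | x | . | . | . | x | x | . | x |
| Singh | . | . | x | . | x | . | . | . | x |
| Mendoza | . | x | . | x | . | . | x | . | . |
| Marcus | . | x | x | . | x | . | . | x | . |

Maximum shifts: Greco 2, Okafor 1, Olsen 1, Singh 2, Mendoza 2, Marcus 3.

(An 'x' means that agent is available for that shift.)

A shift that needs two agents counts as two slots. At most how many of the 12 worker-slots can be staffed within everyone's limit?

Total capacity across all agents is 2+1+1+2+2+3 = 11, and 12 slots are needed, so at most 11 can be filled.
An assignment achieving 11: Tue-PM→Greco, Wed-AM→Marcus, Wed-PM→Singh+Marcus, Thu-AM→Mendoza, Thu-PM→Singh, Fri-AM→Okafor+Olsen, Fri-PM→Mendoza, Sat-AM→Greco+Marcus.
Loads: Greco 2/2, Okafor 1/1, Olsen 1/1, Singh 2/2, Mendoza 2/2, Marcus 3/3.

11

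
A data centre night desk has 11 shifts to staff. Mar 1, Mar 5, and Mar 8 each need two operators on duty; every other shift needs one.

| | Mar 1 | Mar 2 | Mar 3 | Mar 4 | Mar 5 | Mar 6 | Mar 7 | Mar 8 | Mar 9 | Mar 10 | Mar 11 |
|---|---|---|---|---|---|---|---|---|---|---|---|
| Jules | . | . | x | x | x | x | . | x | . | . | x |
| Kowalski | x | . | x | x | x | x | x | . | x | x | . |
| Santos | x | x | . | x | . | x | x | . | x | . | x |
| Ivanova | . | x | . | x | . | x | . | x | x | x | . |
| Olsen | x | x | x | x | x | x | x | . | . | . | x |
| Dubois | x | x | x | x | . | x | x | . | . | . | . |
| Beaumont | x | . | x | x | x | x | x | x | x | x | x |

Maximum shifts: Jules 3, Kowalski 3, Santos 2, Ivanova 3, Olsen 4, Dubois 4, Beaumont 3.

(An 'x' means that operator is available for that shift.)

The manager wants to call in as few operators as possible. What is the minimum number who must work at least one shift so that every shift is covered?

14 slots to fill and no one can take more than 4, so at least ⌈14/4⌉ = 4 operators are needed.
Jules, Ivanova, Olsen, and Dubois alone can cover everything: Mar 1→Olsen+Dubois, Mar 2→Olsen, Mar 3→Dubois, Mar 4→Dubois, Mar 5→Jules+Olsen, Mar 6→Dubois, Mar 7→Olsen, Mar 8→Jules+Ivanova, Mar 9→Ivanova, Mar 10→Ivanova, Mar 11→Jules.

4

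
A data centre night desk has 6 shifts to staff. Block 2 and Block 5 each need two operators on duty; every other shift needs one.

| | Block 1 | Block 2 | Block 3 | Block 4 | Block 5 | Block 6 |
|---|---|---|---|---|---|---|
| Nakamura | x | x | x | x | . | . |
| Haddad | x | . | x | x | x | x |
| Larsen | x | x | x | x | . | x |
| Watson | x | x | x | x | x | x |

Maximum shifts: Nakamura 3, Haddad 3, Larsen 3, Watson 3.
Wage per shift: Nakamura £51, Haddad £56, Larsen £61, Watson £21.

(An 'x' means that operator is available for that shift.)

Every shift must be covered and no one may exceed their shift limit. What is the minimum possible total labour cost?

Block 5 can only be covered by Haddad and Watson, so that assignment is forced.
Picking the cheapest available operator for each shift independently would cost £233, but that ignores the shift limits.
An optimal schedule: Block 1→Nakamura, Block 2→Watson+Nakamura, Block 3→Nakamura, Block 4→Haddad, Block 5→Watson+Haddad, Block 6→Watson.
Total: 51 + 21 + 51 + 51 + 56 + 21 + 56 + 21 = £328.

£328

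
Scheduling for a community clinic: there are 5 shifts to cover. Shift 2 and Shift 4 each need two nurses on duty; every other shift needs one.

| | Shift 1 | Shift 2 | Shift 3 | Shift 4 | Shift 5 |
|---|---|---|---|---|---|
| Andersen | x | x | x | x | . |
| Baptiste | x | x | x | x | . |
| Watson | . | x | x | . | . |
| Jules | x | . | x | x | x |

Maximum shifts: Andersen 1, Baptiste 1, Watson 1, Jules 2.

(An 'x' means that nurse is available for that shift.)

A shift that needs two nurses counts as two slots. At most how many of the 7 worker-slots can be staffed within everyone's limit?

5

Total capacity across all nurses is 1+1+1+2 = 5, and 7 slots are needed, so at most 5 can be filled.
An assignment achieving 5: Shift 1→Andersen, Shift 2→Baptiste+Watson, Shift 4→Jules, Shift 5→Jules.
Loads: Andersen 1/1, Baptiste 1/1, Watson 1/1, Jules 2/2.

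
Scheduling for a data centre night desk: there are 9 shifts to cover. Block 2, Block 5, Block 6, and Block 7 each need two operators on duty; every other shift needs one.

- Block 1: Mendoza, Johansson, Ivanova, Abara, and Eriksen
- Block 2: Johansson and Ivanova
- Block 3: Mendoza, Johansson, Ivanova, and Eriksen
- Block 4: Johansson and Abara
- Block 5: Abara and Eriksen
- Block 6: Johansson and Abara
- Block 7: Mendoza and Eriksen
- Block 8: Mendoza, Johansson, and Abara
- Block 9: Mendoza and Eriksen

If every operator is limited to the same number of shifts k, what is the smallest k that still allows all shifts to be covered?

3

With 5 operators and 13 worker-slots to fill, someone must work at least ⌈13/5⌉ = 3 shifts, so k ≥ 3.
k = 3 works: Block 1→Ivanova, Block 2→Johansson+Ivanova, Block 3→Ivanova, Block 4→Johansson, Block 5→Abara+Eriksen, Block 6→Johansson+Abara, Block 7→Mendoza+Eriksen, Block 8→Mendoza, Block 9→Mendoza.
Loads: Mendoza 3, Johansson 3, Ivanova 3, Abara 2, Eriksen 2 — all ≤ 3.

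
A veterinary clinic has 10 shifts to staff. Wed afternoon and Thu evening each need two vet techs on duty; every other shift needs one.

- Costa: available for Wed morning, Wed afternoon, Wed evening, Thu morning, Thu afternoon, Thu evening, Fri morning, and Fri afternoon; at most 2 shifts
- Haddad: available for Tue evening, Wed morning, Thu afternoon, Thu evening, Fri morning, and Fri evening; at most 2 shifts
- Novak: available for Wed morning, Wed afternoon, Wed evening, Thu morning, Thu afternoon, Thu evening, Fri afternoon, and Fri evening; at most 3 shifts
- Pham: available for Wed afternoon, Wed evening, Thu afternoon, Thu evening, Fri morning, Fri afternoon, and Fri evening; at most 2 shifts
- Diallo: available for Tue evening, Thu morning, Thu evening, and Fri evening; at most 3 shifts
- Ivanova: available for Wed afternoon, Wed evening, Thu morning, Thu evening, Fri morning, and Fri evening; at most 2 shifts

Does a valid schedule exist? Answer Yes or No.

One valid schedule: Tue evening→Haddad, Wed morning→Costa, Wed afternoon→Pham+Ivanova, Wed evening→Novak, Thu morning→Novak, Thu afternoon→Haddad, Thu evening→Diallo+Ivanova, Fri morning→Pham, Fri afternoon→Costa, Fri evening→Novak.
Loads: Costa 2/2, Haddad 2/2, Novak 3/3, Pham 2/2, Diallo 1/3, Ivanova 2/2 — all within limits.

Yes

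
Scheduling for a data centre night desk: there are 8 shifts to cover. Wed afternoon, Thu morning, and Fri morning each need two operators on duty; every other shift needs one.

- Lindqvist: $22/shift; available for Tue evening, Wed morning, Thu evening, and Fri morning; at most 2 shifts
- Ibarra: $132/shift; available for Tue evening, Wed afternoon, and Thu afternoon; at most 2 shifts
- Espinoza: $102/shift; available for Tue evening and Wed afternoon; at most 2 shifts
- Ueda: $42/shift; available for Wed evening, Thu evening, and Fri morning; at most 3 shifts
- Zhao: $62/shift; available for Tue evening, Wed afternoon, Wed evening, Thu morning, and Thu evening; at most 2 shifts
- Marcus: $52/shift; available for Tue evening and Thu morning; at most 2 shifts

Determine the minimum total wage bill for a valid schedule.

$632

Wed morning can only be covered by Lindqvist, so that assignment is forced.
Thu morning can only be covered by Zhao and Marcus, so that assignment is forced.
Thu afternoon can only be covered by Ibarra, so that assignment is forced.
Picking the cheapest available operator for each shift independently would cost $582, but that ignores the shift limits.
An optimal schedule: Tue evening→Marcus, Wed morning→Lindqvist, Wed afternoon→Zhao+Espinoza, Wed evening→Ueda, Thu morning→Marcus+Zhao, Thu afternoon→Ibarra, Thu evening→Ueda, Fri morning→Lindqvist+Ueda.
Total: 52 + 22 + 62 + 102 + 42 + 52 + 62 + 132 + 42 + 22 + 42 = $632.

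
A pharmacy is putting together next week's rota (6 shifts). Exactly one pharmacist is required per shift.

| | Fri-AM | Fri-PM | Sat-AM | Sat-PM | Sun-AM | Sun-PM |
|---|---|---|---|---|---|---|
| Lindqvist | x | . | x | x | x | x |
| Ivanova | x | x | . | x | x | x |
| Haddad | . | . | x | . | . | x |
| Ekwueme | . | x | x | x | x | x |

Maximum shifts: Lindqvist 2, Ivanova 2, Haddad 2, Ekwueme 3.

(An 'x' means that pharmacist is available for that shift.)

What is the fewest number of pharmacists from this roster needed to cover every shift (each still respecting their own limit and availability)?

3

6 slots to fill and no one can take more than 3, so at least ⌈6/3⌉ = 2 pharmacists are needed.
Any 2 pharmacists together have capacity at most 3+2 = 5 < 6 slots, so 2 can never suffice.
Lindqvist, Ivanova, and Haddad alone can cover everything: Fri-AM→Lindqvist, Fri-PM→Ivanova, Sat-AM→Haddad, Sat-PM→Lindqvist, Sun-AM→Ivanova, Sun-PM→Haddad.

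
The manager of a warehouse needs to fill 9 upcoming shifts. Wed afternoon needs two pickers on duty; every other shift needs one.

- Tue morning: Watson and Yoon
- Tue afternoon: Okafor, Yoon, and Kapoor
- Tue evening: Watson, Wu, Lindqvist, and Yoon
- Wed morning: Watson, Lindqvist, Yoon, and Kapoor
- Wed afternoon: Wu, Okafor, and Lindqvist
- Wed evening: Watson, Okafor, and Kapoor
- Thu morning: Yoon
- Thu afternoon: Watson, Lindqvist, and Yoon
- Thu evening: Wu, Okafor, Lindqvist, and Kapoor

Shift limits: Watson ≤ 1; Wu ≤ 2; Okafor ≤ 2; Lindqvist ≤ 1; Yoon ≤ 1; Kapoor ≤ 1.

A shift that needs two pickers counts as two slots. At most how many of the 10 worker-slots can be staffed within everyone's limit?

Total capacity across all pickers is 1+2+2+1+1+1 = 8, and 10 slots are needed, so at most 8 can be filled.
An assignment achieving 8: Tue morning→Watson, Tue afternoon→Okafor, Tue evening→Wu, Wed afternoon→Wu+Okafor, Wed evening→Kapoor, Thu morning→Yoon, Thu afternoon→Lindqvist.
Loads: Watson 1/1, Wu 2/2, Okafor 2/2, Lindqvist 1/1, Yoon 1/1, Kapoor 1/1.

8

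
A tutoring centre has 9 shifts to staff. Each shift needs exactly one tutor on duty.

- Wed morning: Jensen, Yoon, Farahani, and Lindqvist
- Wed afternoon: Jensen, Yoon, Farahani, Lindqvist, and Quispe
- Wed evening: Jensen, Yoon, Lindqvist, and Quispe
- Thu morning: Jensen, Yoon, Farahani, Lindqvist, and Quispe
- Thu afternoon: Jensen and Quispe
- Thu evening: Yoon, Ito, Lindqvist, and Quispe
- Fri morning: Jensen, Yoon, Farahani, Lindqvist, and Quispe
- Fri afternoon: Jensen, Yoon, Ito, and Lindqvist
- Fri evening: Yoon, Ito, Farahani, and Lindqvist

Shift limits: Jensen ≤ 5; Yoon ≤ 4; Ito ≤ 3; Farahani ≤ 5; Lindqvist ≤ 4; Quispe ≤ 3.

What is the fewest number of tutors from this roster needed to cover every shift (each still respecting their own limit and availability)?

2

9 slots to fill and no one can take more than 5, so at least ⌈9/5⌉ = 2 tutors are needed.
Jensen and Yoon alone can cover everything: Wed morning→Jensen, Wed afternoon→Jensen, Wed evening→Jensen, Thu morning→Jensen, Thu afternoon→Jensen, Thu evening→Yoon, Fri morning→Yoon, Fri afternoon→Yoon, Fri evening→Yoon.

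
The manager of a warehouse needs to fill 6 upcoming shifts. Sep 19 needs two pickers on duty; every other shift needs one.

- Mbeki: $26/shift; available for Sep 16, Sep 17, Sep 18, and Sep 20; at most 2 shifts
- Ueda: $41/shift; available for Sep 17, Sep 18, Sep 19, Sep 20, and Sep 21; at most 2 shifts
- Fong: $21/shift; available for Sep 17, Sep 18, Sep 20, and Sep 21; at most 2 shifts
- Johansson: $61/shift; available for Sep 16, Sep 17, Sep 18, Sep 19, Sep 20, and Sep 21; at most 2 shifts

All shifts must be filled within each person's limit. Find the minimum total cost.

Sep 19 can only be covered by Ueda and Johansson, so that assignment is forced.
Picking the cheapest available picker for each shift independently would cost $212, but that ignores the shift limits.
An optimal schedule: Sep 16→Mbeki, Sep 17→Mbeki, Sep 18→Fong, Sep 19→Ueda+Johansson, Sep 20→Fong, Sep 21→Ueda.
Total: 26 + 26 + 21 + 41 + 61 + 21 + 41 = $237.

$237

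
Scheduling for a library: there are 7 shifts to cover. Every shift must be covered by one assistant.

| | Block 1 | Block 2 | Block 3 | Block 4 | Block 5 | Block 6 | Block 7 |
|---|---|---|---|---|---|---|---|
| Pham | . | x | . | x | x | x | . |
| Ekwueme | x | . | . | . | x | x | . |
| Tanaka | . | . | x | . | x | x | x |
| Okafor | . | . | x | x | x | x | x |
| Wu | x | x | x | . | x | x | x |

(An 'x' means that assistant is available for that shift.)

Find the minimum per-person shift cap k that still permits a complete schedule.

2

With 5 assistants and 7 worker-slots to fill, someone must work at least ⌈7/5⌉ = 2 shifts, so k ≥ 2.
k = 2 works: Block 1→Ekwueme, Block 2→Pham, Block 3→Tanaka, Block 4→Pham, Block 5→Ekwueme, Block 6→Okafor, Block 7→Tanaka.
Loads: Pham 2, Ekwueme 2, Tanaka 2, Okafor 1, Wu 0 — all ≤ 2.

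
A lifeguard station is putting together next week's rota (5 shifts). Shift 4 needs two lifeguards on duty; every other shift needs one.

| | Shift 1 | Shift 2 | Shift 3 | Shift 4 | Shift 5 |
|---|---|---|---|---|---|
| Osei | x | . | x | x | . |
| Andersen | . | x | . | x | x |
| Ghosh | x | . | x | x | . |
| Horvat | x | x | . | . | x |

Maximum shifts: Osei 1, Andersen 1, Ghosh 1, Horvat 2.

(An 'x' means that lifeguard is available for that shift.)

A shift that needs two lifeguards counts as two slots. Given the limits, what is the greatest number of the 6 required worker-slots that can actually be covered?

Total capacity across all lifeguards is 1+1+1+2 = 5, and 6 slots are needed, so at most 5 can be filled.
An assignment achieving 5: Shift 1→Horvat, Shift 2→Andersen, Shift 3→Osei, Shift 4→Ghosh, Shift 5→Horvat.
Loads: Osei 1/1, Andersen 1/1, Ghosh 1/1, Horvat 2/2.

5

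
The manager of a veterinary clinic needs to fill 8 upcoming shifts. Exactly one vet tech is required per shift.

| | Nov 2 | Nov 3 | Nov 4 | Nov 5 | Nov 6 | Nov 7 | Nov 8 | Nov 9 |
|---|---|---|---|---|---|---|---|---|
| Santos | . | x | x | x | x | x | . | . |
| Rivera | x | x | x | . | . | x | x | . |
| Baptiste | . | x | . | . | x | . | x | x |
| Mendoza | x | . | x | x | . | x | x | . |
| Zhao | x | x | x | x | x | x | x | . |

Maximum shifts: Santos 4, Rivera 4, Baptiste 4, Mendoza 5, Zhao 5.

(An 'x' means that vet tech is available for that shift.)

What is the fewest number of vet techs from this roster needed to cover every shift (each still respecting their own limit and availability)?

2

8 slots to fill and no one can take more than 5, so at least ⌈8/5⌉ = 2 vet techs are needed.
Baptiste and Mendoza alone can cover everything: Nov 2→Mendoza, Nov 3→Baptiste, Nov 4→Mendoza, Nov 5→Mendoza, Nov 6→Baptiste, Nov 7→Mendoza, Nov 8→Baptiste, Nov 9→Baptiste.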